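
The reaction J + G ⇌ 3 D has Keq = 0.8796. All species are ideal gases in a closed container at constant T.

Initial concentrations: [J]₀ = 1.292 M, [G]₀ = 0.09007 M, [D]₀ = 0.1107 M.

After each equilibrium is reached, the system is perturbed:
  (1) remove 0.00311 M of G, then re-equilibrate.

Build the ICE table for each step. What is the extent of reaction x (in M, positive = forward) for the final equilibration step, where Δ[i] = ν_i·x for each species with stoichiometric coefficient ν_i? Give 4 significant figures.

Q₀ = 0.01166 vs Keq = 0.8796 ⇒ Q<K, forward
Step 1:
                    J           G           D
  init          1.292     0.09007      0.1107
  Δ          -0.06422    -0.06422      0.1927
  eq            1.228     0.02585      0.3034
  solve Keq expr → x = 0.06422; check Q = 0.8796
Then remove 0.00311 M of G.
Step 2:
                    J           G           D
  init          1.228     0.02274      0.3034
  Δ          0.001753    0.001753    -0.00526
  eq             1.23     0.02449      0.2981
  solve Keq expr → x = -0.001753; check Q = 0.8796

x = -0.001753 M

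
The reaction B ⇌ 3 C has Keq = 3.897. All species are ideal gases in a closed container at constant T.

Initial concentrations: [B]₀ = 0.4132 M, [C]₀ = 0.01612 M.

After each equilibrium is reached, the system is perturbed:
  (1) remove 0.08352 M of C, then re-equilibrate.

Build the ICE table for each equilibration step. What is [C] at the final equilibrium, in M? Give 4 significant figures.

[C]_eq = 0.7911 M

Q₀ = 1.0138e-05 vs Keq = 3.897 ⇒ Q<K, forward
Step 1:
                  B         C
  init       0.4132   0.01612
  Δ         -0.2694    0.8083
  eq         0.1438    0.8244
  solve Keq expr → x = 0.2694; check Q = 3.897
Then remove 0.08352 M of C.
Step 2:
                  B         C
  init       0.1438    0.7409
  Δ        -0.01674   0.05021
  eq          0.127    0.7911
  solve Keq expr → x = 0.01674; check Q = 3.897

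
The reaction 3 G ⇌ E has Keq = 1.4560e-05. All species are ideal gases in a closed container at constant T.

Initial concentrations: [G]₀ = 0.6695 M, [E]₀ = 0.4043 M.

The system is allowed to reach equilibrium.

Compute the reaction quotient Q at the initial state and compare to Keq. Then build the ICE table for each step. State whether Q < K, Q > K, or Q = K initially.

Q₀ = 1.347 vs Keq = 1.4560e-05 ⇒ Q>K, reverse
Step 1:
                  G         E
  Initial    0.6695    0.4043
  Change      1.213   -0.4042
  Equil       1.882 9.7072e-05
  solve Keq expr → x = -0.4042; check Q = 1.4560e-05

Q₀ = 1.347; Q > K (proceeds reverse)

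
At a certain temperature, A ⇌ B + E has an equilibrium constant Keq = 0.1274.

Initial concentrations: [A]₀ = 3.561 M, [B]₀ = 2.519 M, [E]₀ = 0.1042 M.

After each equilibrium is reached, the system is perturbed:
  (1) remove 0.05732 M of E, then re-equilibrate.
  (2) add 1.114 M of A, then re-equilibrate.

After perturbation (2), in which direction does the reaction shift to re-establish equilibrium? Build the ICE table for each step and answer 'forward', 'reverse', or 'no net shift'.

Q₀ = 0.07371 vs Keq = 0.1274 ⇒ Q<K, forward
Step 1:
                  A         B         E
  I           3.561     2.519    0.1042
  C        -0.06784   0.06784   0.06784
  E           3.493     2.587     0.172
  solve Keq expr → x = 0.06784; check Q = 0.1274
Then remove 0.05732 M of E.
Step 2:
                  A         B         E
  I           3.493     2.587    0.1147
  C        -0.05148   0.05148   0.05148
  E           3.442     2.638    0.1662
  solve Keq expr → x = 0.05148; check Q = 0.1274
Then add 1.114 M of A.
Step 3:
                  A         B         E
  I           4.556     2.638    0.1662
  C        -0.04763   0.04763   0.04763
  E           4.508     2.686    0.2138
  solve Keq expr → x = 0.04763; check Q = 0.1274

Direction: forward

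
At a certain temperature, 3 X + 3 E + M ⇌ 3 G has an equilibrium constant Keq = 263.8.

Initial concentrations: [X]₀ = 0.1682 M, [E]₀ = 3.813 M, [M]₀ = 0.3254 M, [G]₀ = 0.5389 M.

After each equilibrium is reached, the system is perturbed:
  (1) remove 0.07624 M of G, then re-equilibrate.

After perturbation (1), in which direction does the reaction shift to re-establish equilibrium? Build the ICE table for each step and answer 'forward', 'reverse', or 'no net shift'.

Direction: forward

Q₀ = 1.823 vs Keq = 263.8 ⇒ Q<K, forward
Step 1:
                    X           E           M           G
  I            0.1682       3.813      0.3254      0.5389
  C           -0.1254     -0.1254    -0.04181      0.1254
  E           0.04276       3.688      0.2836      0.6643
  solve Keq expr → x = 0.04181; check Q = 263.8
Then remove 0.07624 M of G.
Step 2:
                    X           E           M           G
  I           0.04276       3.688      0.2836      0.5881
  C         -0.004503   -0.004503   -0.001501    0.004503
  E           0.03825       3.683      0.2821      0.5926
  solve Keq expr → x = 0.001501; check Q = 263.8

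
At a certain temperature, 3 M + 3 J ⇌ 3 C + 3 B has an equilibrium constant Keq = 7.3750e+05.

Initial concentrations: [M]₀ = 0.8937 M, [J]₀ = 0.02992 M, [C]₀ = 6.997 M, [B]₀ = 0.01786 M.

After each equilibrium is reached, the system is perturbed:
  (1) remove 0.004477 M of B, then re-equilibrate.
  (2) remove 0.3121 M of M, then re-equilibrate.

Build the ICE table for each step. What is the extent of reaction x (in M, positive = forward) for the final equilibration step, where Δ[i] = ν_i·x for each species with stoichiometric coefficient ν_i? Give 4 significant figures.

x = -5.8016e-04 M

Q₀ = 102.1 vs Keq = 7.3750e+05 ⇒ Q<K, forward
Step 1:
                  M         J         C         B
  Initial    0.8937   0.02992     6.997   0.01786
  Change   -0.02599  -0.02599   0.02599   0.02599
  Equil      0.8677  0.003928     7.023   0.04385
  solve Keq expr → x = 0.008664; check Q = 7.3750e+05
Then remove 0.004477 M of B.
Step 2:
                  M         J         C         B
  Initial    0.8677  0.003928     7.023   0.03937
  Change  -3.6654e-04 -3.6654e-04 3.6654e-04 3.6654e-04
  Equil      0.8673  0.003562     7.023   0.03974
  solve Keq expr → x = 1.2218e-04; check Q = 7.3750e+05
Then remove 0.3121 M of M.
Step 3:
                  M         J         C         B
  Initial    0.5552  0.003562     7.023   0.03974
  Change    0.00174   0.00174  -0.00174  -0.00174
  Equil       0.557  0.005302     7.022     0.038
  solve Keq expr → x = -5.8016e-04; check Q = 7.3750e+05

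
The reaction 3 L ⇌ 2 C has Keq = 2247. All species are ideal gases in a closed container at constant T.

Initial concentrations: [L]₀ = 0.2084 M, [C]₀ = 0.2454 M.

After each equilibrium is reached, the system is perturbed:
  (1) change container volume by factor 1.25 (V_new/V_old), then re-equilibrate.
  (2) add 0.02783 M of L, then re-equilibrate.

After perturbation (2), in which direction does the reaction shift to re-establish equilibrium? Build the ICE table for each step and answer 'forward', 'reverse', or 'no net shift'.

Q₀ = 6.654 vs Keq = 2247 ⇒ Q<K, forward
Step 1:
                  L         C
  I          0.2084    0.2454
  C         -0.1699    0.1132
  E         0.03854    0.3586
  solve Keq expr → x = 0.05662; check Q = 2247
Then change container volume by factor 1.25 (V_new/V_old).
Step 2:
                  L         C
  I         0.03083    0.2869
  C        0.002264 -0.001509
  E          0.0331    0.2854
  solve Keq expr → x = -7.5471e-04; check Q = 2247
Then add 0.02783 M of L.
Step 3:
                  L         C
  I         0.06093    0.2854
  C        -0.02648   0.01765
  E         0.03445    0.3031
  solve Keq expr → x = 0.008826; check Q = 2247

Direction: forward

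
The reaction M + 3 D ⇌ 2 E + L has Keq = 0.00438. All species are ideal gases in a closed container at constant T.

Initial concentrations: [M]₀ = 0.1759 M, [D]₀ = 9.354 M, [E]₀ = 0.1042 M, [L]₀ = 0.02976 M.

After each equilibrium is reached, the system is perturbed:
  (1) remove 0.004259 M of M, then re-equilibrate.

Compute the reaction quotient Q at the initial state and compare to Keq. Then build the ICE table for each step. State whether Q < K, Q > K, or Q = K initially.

Q₀ = 2.2445e-06; Q < K (proceeds forward)

Q₀ = 2.2445e-06 vs Keq = 0.00438 ⇒ Q<K, forward
Step 1:
                  M         D         E         L
  Initial    0.1759     9.354    0.1042   0.02976
  Change     -0.164   -0.4921     0.328     0.164
  Equil     0.01188     8.862    0.4322    0.1938
  solve Keq expr → x = 0.164; check Q = 0.00438
Then remove 0.004259 M of M.
Step 2:
                  M         D         E         L
  Initial  0.007618     8.862    0.4322    0.1938
  Change    0.00361   0.01083 -0.007221  -0.00361
  Equil     0.01123     8.873     0.425    0.1902
  solve Keq expr → x = -0.00361; check Q = 0.00438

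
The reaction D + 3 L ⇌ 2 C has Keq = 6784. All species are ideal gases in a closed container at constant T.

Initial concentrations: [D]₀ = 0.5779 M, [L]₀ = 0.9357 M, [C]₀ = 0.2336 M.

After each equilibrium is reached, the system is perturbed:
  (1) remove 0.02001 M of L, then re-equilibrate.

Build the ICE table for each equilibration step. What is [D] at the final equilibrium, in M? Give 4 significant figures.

Q₀ = 0.1153 vs Keq = 6784 ⇒ Q<K, forward
Step 1:
                  D         L         C
  init       0.5779    0.9357    0.2336
  Δ         -0.2887   -0.8662    0.5775
  eq         0.2892   0.06948    0.8111
  solve Keq expr → x = 0.2887; check Q = 6784
Then remove 0.02001 M of L.
Step 2:
                  D         L         C
  init       0.2892   0.04947    0.8111
  Δ        0.006268    0.0188  -0.01254
  eq         0.2954   0.06827    0.7985
  solve Keq expr → x = -0.006268; check Q = 6784

[D]_eq = 0.2954 M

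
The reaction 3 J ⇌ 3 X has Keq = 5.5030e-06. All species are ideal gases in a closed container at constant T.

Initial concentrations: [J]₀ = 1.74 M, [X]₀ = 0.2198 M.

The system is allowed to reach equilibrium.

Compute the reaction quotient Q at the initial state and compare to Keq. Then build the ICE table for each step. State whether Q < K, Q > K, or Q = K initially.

Q₀ = 0.002016; Q > K (proceeds reverse)

Q₀ = 0.002016 vs Keq = 5.5030e-06 ⇒ Q>K, reverse
Step 1:
                    J           X
  I              1.74      0.2198
  C            0.1858     -0.1858
  E             1.926       0.034
  solve Keq expr → x = -0.06193; check Q = 5.5030e-06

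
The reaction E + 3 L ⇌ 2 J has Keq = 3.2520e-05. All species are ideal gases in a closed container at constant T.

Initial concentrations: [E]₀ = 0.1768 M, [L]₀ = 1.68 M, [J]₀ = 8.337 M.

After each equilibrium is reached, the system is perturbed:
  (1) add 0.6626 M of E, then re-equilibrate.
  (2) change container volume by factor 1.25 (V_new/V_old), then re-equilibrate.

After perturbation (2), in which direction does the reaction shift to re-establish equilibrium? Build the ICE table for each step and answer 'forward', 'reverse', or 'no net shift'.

Direction: reverse

Q₀ = 82.91 vs Keq = 3.2520e-05 ⇒ Q>K, reverse
Step 1:
                  E         L         J
  I          0.1768      1.68     8.337
  C           3.888     11.66    -7.777
  E           4.065     13.34    0.5605
  solve Keq expr → x = -3.888; check Q = 3.2520e-05
Then add 0.6626 M of E.
Step 2:
                  E         L         J
  I           4.728     13.34    0.5605
  C        -0.01939  -0.05816   0.03878
  E           4.708     13.29    0.5993
  solve Keq expr → x = 0.01939; check Q = 3.2520e-05
Then change container volume by factor 1.25 (V_new/V_old).
Step 3:
                  E         L         J
  I           3.767     10.63    0.4794
  C          0.0433    0.1299  -0.08659
  E            3.81     10.76    0.3928
  solve Keq expr → x = -0.0433; check Q = 3.2520e-05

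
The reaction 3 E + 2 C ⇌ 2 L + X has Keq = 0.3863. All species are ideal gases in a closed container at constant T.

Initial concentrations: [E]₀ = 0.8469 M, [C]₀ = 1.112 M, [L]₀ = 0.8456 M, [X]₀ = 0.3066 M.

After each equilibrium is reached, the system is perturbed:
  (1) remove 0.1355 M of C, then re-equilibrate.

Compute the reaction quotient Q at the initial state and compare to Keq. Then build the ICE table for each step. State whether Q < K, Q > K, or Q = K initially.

Q₀ = 0.2919 vs Keq = 0.3863 ⇒ Q<K, forward
Step 1:
                    E           C           L           X
  Initial      0.8469       1.112      0.8456      0.3066
  Change     -0.03759    -0.02506     0.02506     0.01253
  Equil        0.8093       1.087      0.8707      0.3191
  solve Keq expr → x = 0.01253; check Q = 0.3863
Then remove 0.1355 M of C.
Step 2:
                    E           C           L           X
  Initial      0.8093      0.9514      0.8707      0.3191
  Change       0.0349     0.02327    -0.02327    -0.01163
  Equil        0.8442      0.9747      0.8474      0.3075
  solve Keq expr → x = -0.01163; check Q = 0.3863

Q₀ = 0.2919; Q < K (proceeds forward)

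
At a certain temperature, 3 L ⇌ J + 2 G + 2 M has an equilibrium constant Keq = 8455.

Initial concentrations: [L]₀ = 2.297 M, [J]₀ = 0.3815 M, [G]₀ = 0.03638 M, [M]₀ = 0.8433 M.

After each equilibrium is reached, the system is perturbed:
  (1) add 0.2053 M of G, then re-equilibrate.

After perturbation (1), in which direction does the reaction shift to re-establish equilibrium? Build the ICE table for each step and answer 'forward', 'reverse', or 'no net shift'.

Q₀ = 2.9628e-05 vs Keq = 8455 ⇒ Q<K, forward
Step 1:
                  L         J         G         M
  I           2.297    0.3815   0.03638    0.8433
  C          -2.182    0.7272     1.454     1.454
  E          0.1154     1.109     1.491     2.298
  solve Keq expr → x = 0.7272; check Q = 8455
Then add 0.2053 M of G.
Step 2:
                  L         J         G         M
  I          0.1154     1.109     1.696     2.298
  C        0.009692 -0.003231 -0.006462 -0.006462
  E          0.1251     1.105      1.69     2.291
  solve Keq expr → x = -0.003231; check Q = 8455

Direction: reverse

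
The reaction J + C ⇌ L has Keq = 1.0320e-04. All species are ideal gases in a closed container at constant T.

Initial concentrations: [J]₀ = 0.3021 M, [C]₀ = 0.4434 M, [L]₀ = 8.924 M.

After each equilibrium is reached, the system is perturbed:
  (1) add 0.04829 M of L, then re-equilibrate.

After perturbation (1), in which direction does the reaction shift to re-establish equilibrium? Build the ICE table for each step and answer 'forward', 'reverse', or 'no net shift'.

Q₀ = 66.62 vs Keq = 1.0320e-04 ⇒ Q>K, reverse
Step 1:
                  J         C         L
  I          0.3021    0.4434     8.924
  C           8.915     8.915    -8.915
  E           9.217     9.358  0.008902
  solve Keq expr → x = -8.915; check Q = 1.0320e-04
Then add 0.04829 M of L.
Step 2:
                  J         C         L
  I           9.217     9.358   0.05719
  C          0.0482    0.0482   -0.0482
  E           9.265     9.407  0.008995
  solve Keq expr → x = -0.0482; check Q = 1.0320e-04

Direction: reverse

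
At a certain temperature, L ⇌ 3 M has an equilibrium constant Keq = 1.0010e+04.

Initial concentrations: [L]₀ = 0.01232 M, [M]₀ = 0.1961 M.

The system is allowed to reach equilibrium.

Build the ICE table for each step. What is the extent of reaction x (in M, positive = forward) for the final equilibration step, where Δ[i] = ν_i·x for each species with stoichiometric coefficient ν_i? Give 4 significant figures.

x = 0.01232 M

Q₀ = 0.6121 vs Keq = 1.0010e+04 ⇒ Q<K, forward
Step 1:
                   L          M
  Initial    0.01232     0.1961
  Change    -0.01232    0.03696
  Equil   1.2646e-06     0.2331
  solve Keq expr → x = 0.01232; check Q = 1.0010e+04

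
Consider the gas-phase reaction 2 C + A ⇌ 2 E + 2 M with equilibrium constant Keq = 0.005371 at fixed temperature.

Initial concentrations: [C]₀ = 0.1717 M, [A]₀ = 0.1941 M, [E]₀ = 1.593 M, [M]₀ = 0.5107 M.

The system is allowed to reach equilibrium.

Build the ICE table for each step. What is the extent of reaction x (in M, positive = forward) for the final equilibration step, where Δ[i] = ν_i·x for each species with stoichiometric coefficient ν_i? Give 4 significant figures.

Q₀ = 115.7 vs Keq = 0.005371 ⇒ Q>K, reverse
Step 1:
                    C           A           E           M
  Initial      0.1717      0.1941       1.593      0.5107
  Change       0.4822      0.2411     -0.4822     -0.4822
  Equil        0.6539      0.4352       1.111     0.02846
  solve Keq expr → x = -0.2411; check Q = 0.005371

x = -0.2411 M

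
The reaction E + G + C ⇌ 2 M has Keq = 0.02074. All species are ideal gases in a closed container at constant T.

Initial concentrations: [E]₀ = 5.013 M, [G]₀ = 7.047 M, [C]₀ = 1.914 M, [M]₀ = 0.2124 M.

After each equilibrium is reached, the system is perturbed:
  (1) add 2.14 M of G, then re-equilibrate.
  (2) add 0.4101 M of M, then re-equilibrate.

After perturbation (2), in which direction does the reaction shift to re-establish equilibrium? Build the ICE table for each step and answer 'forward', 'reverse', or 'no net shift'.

Direction: reverse

Q₀ = 6.6721e-04 vs Keq = 0.02074 ⇒ Q<K, forward
Step 1:
                  E         G         C         M
  init        5.013     7.047     1.914    0.2124
  Δ         -0.3876   -0.3876   -0.3876    0.7751
  eq          4.625     6.659     1.526    0.9875
  solve Keq expr → x = 0.3876; check Q = 0.02074
Then add 2.14 M of G.
Step 2:
                  E         G         C         M
  init        4.625     8.799     1.526    0.9875
  Δ        -0.05769  -0.05769  -0.05769    0.1154
  eq          4.568     8.742     1.469     1.103
  solve Keq expr → x = 0.05769; check Q = 0.02074
Then add 0.4101 M of M.
Step 3:
                  E         G         C         M
  init        4.568     8.742     1.469     1.513
  Δ          0.1603    0.1603    0.1603   -0.3205
  eq          4.728     8.902     1.629     1.192
  solve Keq expr → x = -0.1603; check Q = 0.02074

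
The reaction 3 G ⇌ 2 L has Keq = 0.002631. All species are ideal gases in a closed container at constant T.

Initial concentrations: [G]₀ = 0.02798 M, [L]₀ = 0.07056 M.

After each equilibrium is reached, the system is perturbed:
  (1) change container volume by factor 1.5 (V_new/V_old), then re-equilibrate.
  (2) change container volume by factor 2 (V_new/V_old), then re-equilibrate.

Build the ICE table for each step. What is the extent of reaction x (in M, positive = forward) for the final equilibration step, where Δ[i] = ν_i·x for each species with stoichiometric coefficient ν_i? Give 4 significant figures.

Q₀ = 227.3 vs Keq = 0.002631 ⇒ Q>K, reverse
Step 1:
                    G           L
  init        0.02798     0.07056
  Δ            0.1022    -0.06815
  eq           0.1302     0.00241
  solve Keq expr → x = -0.03408; check Q = 0.002631
Then change container volume by factor 1.5 (V_new/V_old).
Step 2:
                    G           L
  init         0.0868    0.001607
  Δ        4.2767e-04 -2.8511e-04
  eq          0.08723    0.001322
  solve Keq expr → x = -1.4256e-04; check Q = 0.002631
Then change container volume by factor 2 (V_new/V_old).
Step 3:
                    G           L
  init        0.04362  6.6075e-04
  Δ        2.8345e-04 -1.8897e-04
  eq           0.0439  4.7178e-04
  solve Keq expr → x = -9.4484e-05; check Q = 0.002631

x = -9.4484e-05 M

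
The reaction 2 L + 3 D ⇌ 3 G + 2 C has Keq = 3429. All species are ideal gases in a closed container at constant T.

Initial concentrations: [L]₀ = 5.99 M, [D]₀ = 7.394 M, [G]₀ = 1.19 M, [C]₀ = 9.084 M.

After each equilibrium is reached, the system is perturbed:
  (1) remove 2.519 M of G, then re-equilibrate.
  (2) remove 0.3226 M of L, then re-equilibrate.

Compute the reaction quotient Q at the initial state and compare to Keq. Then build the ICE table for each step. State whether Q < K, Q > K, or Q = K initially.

Q₀ = 0.009587; Q < K (proceeds forward)

Q₀ = 0.009587 vs Keq = 3429 ⇒ Q<K, forward
Step 1:
                    L           D           G           C
  Initial        5.99       7.394        1.19       9.084
  Change       -3.886      -5.829       5.829       3.886
  Equil         2.104       1.565       7.019       12.97
  solve Keq expr → x = 1.943; check Q = 3429
Then remove 2.519 M of G.
Step 2:
                    L           D           G           C
  Initial       2.104       1.565         4.5       12.97
  Change      -0.2467     -0.3701      0.3701      0.2467
  Equil         1.857       1.195        4.87       13.22
  solve Keq expr → x = 0.1234; check Q = 3429
Then remove 0.3226 M of L.
Step 3:
                    L           D           G           C
  Initial       1.535       1.195        4.87       13.22
  Change      0.06376     0.09564    -0.09564    -0.06376
  Equil         1.598       1.291       4.774       13.15
  solve Keq expr → x = -0.03188; check Q = 3429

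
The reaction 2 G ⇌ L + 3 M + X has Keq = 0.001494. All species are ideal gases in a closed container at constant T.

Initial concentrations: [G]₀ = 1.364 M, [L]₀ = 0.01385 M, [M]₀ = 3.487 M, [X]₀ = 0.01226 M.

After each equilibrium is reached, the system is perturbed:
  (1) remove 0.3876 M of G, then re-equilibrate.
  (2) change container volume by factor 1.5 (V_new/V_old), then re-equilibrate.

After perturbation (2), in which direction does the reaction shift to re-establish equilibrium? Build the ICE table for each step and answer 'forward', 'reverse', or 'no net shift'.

Q₀ = 0.00387 vs Keq = 0.001494 ⇒ Q>K, reverse
Step 1:
                    G           L           M           X
  Initial       1.364     0.01385       3.487     0.01226
  Change     0.009624   -0.004812    -0.01444   -0.004812
  Equil         1.374    0.009038       3.473    0.007448
  solve Keq expr → x = -0.004812; check Q = 0.001494
Then remove 0.3876 M of G.
Step 2:
                    G           L           M           X
  Initial       0.986    0.009038       3.473    0.007448
  Change     0.004513   -0.002256   -0.006769   -0.002256
  Equil        0.9905    0.006782       3.466    0.005192
  solve Keq expr → x = -0.002256; check Q = 0.001494
Then change container volume by factor 1.5 (V_new/V_old).
Step 3:
                    G           L           M           X
  Initial      0.6604    0.004521       2.311    0.003461
  Change    -0.006363    0.003181    0.009544    0.003181
  Equil         0.654    0.007703        2.32    0.006643
  solve Keq expr → x = 0.003181; check Q = 0.001494

Direction: forward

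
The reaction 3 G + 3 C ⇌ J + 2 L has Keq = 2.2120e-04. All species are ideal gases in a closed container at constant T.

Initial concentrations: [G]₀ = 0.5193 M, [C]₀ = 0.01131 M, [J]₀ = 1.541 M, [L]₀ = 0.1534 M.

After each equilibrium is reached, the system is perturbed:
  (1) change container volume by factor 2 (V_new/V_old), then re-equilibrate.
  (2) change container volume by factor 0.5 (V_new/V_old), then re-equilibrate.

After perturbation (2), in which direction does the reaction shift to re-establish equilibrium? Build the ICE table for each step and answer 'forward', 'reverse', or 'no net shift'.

Direction: forward

Q₀ = 1.7898e+05 vs Keq = 2.2120e-04 ⇒ Q>K, reverse
Step 1:
                   G          C          J          L
  Initial     0.5193    0.01131      1.541     0.1534
  Change      0.2287     0.2287   -0.07623    -0.1525
  Equil        0.748       0.24      1.465 9.3475e-04
  solve Keq expr → x = -0.07623; check Q = 2.2120e-04
Then change container volume by factor 2 (V_new/V_old).
Step 2:
                   G          C          J          L
  Initial      0.374       0.12     0.7324 4.6738e-04
  Change  4.5132e-04 4.5132e-04 -1.5044e-04 -3.0088e-04
  Equil       0.3745     0.1205     0.7322 1.6649e-04
  solve Keq expr → x = -1.5044e-04; check Q = 2.2120e-04
Then change container volume by factor 0.5 (V_new/V_old).
Step 3:
                   G          C          J          L
  Initial     0.7489     0.2409      1.464 3.3299e-04
  Change  -9.0265e-04 -9.0265e-04 3.0088e-04 6.0177e-04
  Equil        0.748       0.24      1.465 9.3475e-04
  solve Keq expr → x = 3.0088e-04; check Q = 2.2120e-04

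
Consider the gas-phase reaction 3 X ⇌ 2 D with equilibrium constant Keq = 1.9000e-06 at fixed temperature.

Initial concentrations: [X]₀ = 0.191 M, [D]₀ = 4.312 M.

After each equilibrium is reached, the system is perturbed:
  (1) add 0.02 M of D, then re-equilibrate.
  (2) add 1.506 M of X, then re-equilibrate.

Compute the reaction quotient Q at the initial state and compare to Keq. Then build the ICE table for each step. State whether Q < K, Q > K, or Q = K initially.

Q₀ = 2668; Q > K (proceeds reverse)

Q₀ = 2668 vs Keq = 1.9000e-06 ⇒ Q>K, reverse
Step 1:
                  X         D
  init        0.191     4.312
  Δ           6.433    -4.289
  eq          6.624    0.0235
  solve Keq expr → x = -2.144; check Q = 1.9000e-06
Then add 0.02 M of D.
Step 2:
                  X         D
  init        6.624    0.0435
  Δ         0.02976  -0.01984
  eq          6.654   0.02366
  solve Keq expr → x = -0.009921; check Q = 1.9000e-06
Then add 1.506 M of X.
Step 3:
                  X         D
  init         8.16   0.02366
  Δ        -0.01259  0.008396
  eq          8.147   0.03205
  solve Keq expr → x = 0.004198; check Q = 1.9000e-06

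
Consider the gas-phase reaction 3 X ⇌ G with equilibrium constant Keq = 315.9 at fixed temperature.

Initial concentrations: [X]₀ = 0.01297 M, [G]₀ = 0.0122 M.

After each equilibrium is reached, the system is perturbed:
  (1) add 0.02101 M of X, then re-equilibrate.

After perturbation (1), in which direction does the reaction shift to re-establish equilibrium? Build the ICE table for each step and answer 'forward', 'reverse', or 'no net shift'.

Direction: forward

Q₀ = 5592 vs Keq = 315.9 ⇒ Q>K, reverse
Step 1:
                    X           G
  I           0.01297      0.0122
  C           0.01527   -0.005089
  E           0.02824    0.007111
  solve Keq expr → x = -0.005089; check Q = 315.9
Then add 0.02101 M of X.
Step 2:
                    X           G
  I           0.04925    0.007111
  C           -0.0154    0.005134
  E           0.03384     0.01225
  solve Keq expr → x = 0.005134; check Q = 315.9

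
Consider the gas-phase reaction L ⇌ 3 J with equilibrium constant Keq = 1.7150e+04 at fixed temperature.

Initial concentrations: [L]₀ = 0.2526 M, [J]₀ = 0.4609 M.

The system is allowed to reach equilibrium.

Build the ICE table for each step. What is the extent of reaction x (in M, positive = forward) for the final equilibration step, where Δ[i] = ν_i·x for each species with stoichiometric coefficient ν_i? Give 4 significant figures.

Q₀ = 0.3876 vs Keq = 1.7150e+04 ⇒ Q<K, forward
Step 1:
                  L         J
  I          0.2526    0.4609
  C         -0.2525    0.7575
  E       1.0546e-04     1.218
  solve Keq expr → x = 0.2525; check Q = 1.7150e+04

x = 0.2525 M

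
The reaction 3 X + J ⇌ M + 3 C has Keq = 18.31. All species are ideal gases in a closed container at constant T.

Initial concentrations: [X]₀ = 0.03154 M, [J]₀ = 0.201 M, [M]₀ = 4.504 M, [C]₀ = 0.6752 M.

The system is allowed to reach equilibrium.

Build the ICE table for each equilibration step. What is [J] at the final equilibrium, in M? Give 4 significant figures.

[J]_eq = 0.3037 M

Q₀ = 2.1984e+05 vs Keq = 18.31 ⇒ Q>K, reverse
Step 1:
                    X           J           M           C
  Initial     0.03154       0.201       4.504      0.6752
  Change       0.3081      0.1027     -0.1027     -0.3081
  Equil        0.3396      0.3037       4.401      0.3671
  solve Keq expr → x = -0.1027; check Q = 18.31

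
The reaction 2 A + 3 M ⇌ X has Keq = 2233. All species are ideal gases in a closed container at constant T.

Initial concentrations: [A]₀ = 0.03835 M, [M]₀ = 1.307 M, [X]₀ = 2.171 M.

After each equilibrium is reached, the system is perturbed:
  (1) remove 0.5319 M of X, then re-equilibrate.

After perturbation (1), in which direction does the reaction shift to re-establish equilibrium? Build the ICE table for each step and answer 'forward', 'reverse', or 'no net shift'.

Q₀ = 661.2 vs Keq = 2233 ⇒ Q<K, forward
Step 1:
                    A           M           X
  Initial     0.03835       1.307       2.171
  Change     -0.01682    -0.02523    0.008411
  Equil       0.02153       1.282       2.179
  solve Keq expr → x = 0.008411; check Q = 2233
Then remove 0.5319 M of X.
Step 2:
                    A           M           X
  Initial     0.02153       1.282       1.648
  Change    -0.002713    -0.00407    0.001357
  Equil       0.01882       1.278       1.649
  solve Keq expr → x = 0.001357; check Q = 2233

Direction: forward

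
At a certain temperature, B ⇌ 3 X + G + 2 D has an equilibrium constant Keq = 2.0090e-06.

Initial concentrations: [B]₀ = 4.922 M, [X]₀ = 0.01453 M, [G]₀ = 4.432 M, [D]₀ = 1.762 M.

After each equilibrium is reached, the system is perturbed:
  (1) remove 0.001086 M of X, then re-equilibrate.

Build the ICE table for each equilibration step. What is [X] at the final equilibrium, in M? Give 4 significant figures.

[X]_eq = 0.008969 M

Q₀ = 8.5756e-06 vs Keq = 2.0090e-06 ⇒ Q>K, reverse
Step 1:
                   B          X          G          D
  init         4.922    0.01453      4.432      1.762
  Δ         0.001853  -0.005558  -0.001853  -0.003705
  eq           4.924   0.008972       4.43      1.758
  solve Keq expr → x = -0.001853; check Q = 2.0090e-06
Then remove 0.001086 M of X.
Step 2:
                   B          X          G          D
  init         4.924   0.007886       4.43      1.758
  Δ       -3.6103e-04   0.001083 3.6103e-04 7.2205e-04
  eq           4.923   0.008969      4.431      1.759
  solve Keq expr → x = 3.6103e-04; check Q = 2.0090e-06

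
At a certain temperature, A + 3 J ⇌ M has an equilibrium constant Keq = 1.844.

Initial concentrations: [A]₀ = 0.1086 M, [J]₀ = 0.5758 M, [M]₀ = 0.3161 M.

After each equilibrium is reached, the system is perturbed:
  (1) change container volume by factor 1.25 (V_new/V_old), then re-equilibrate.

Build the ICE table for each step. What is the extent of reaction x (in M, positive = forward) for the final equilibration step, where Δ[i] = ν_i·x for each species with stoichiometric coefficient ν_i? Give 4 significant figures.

x = -0.02754 M

Q₀ = 15.25 vs Keq = 1.844 ⇒ Q>K, reverse
Step 1:
                    A           J           M
  Initial      0.1086      0.5758      0.3161
  Change        0.091       0.273      -0.091
  Equil        0.1996      0.8488      0.2251
  solve Keq expr → x = -0.091; check Q = 1.844
Then change container volume by factor 1.25 (V_new/V_old).
Step 2:
                    A           J           M
  Initial      0.1597      0.6791      0.1801
  Change      0.02754     0.08261    -0.02754
  Equil        0.1872      0.7617      0.1525
  solve Keq expr → x = -0.02754; check Q = 1.844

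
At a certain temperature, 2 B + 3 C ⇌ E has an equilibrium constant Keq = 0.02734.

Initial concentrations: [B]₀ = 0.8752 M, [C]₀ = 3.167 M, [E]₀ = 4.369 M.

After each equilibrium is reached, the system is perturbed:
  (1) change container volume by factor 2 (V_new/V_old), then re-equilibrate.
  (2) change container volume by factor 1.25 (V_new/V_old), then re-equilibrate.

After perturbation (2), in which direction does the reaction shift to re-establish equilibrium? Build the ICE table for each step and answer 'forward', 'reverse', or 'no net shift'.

Q₀ = 0.1796 vs Keq = 0.02734 ⇒ Q>K, reverse
Step 1:
                    B           C           E
  Initial      0.8752       3.167       4.369
  Change       0.6064      0.9096     -0.3032
  Equil         1.482       4.077       4.066
  solve Keq expr → x = -0.3032; check Q = 0.02734
Then change container volume by factor 2 (V_new/V_old).
Step 2:
                    B           C           E
  Initial      0.7408       2.038       2.033
  Change       0.7021       1.053     -0.3511
  Equil         1.443       3.091       1.682
  solve Keq expr → x = -0.3511; check Q = 0.02734
Then change container volume by factor 1.25 (V_new/V_old).
Step 3:
                    B           C           E
  Initial       1.154       2.473       1.345
  Change        0.244       0.366      -0.122
  Equil         1.398       2.839       1.223
  solve Keq expr → x = -0.122; check Q = 0.02734

Direction: reverse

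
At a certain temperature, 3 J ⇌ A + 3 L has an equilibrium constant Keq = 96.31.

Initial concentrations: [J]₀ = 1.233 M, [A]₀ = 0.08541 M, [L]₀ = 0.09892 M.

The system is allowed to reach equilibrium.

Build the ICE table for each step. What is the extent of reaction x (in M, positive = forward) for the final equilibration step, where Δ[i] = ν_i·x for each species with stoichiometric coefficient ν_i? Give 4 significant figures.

Q₀ = 4.4103e-05 vs Keq = 96.31 ⇒ Q<K, forward
Step 1:
                  J         A         L
  I           1.233   0.08541   0.09892
  C          -1.044    0.3481     1.044
  E          0.1887    0.4335     1.143
  solve Keq expr → x = 0.3481; check Q = 96.31

x = 0.3481 M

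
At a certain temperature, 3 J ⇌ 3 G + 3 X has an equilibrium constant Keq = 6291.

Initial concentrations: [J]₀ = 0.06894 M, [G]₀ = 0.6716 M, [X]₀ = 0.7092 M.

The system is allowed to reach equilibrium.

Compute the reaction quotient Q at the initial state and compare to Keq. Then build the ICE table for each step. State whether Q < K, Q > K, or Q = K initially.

Q₀ = 329.8 vs Keq = 6291 ⇒ Q<K, forward
Step 1:
                  J         G         X
  init      0.06894    0.6716    0.7092
  Δ        -0.04006   0.04006   0.04006
  eq        0.02888    0.7117    0.7493
  solve Keq expr → x = 0.01335; check Q = 6291

Q₀ = 329.8; Q < K (proceeds forward)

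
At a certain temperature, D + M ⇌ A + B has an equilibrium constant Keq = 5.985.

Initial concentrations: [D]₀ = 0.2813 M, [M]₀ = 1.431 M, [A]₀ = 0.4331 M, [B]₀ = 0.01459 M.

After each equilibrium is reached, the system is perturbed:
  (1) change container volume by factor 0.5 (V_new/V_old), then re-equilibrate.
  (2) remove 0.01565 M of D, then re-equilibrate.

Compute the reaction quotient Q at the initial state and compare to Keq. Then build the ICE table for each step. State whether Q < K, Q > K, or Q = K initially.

Q₀ = 0.0157 vs Keq = 5.985 ⇒ Q<K, forward
Step 1:
                  D         M         A         B
  init       0.2813     1.431    0.4331   0.01459
  Δ          -0.255    -0.255     0.255     0.255
  eq        0.02635     1.176    0.6881    0.2695
  solve Keq expr → x = 0.255; check Q = 5.985
Then change container volume by factor 0.5 (V_new/V_old).
Step 2:
                  D         M         A         B
  init       0.0527     2.352     1.376    0.5391
  Δ               0         0         0         0
  eq         0.0527     2.352     1.376    0.5391
  solve Keq expr → x = 0; check Q = 5.985
Then remove 0.01565 M of D.
Step 3:
                  D         M         A         B
  init      0.03705     2.352     1.376    0.5391
  Δ         0.01353   0.01353  -0.01353  -0.01353
  eq        0.05058     2.366     1.363    0.5256
  solve Keq expr → x = -0.01353; check Q = 5.985

Q₀ = 0.0157; Q < K (proceeds forward)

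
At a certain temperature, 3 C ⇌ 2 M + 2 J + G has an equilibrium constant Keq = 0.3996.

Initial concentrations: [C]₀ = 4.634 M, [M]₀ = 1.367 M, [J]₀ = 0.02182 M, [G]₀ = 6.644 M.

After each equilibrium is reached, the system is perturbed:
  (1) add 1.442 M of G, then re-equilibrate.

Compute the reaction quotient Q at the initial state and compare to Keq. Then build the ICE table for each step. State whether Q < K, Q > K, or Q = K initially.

Q₀ = 5.9403e-05 vs Keq = 0.3996 ⇒ Q<K, forward
Step 1:
                    C           M           J           G
  I             4.634       1.367     0.02182       6.644
  C              -1.1      0.7333      0.7333      0.3667
  E             3.534         2.1      0.7552       7.011
  solve Keq expr → x = 0.3667; check Q = 0.3996
Then add 1.442 M of G.
Step 2:
                    C           M           J           G
  I             3.534         2.1      0.7552       8.453
  C           0.05612    -0.03741    -0.03741    -0.01871
  E              3.59       2.063      0.7177       8.434
  solve Keq expr → x = -0.01871; check Q = 0.3996

Q₀ = 5.9403e-05; Q < K (proceeds forward)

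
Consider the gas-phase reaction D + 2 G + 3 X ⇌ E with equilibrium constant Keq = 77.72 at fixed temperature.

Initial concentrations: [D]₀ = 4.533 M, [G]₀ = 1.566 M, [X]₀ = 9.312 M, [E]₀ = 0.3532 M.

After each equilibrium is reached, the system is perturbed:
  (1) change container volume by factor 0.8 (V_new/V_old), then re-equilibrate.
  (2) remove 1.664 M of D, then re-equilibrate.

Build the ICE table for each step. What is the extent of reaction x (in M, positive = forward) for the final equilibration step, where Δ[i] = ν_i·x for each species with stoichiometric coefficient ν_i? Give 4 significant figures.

Q₀ = 3.9348e-05 vs Keq = 77.72 ⇒ Q<K, forward
Step 1:
                  D         G         X         E
  init        4.533     1.566     9.312    0.3532
  Δ         -0.7813    -1.563    -2.344    0.7813
  eq          3.752  0.003391     6.968     1.135
  solve Keq expr → x = 0.7813; check Q = 77.72
Then change container volume by factor 0.8 (V_new/V_old).
Step 2:
                  D         G         X         E
  init         4.69  0.004239      8.71     1.418
  Δ       -9.0515e-04  -0.00181 -0.002715 9.0515e-04
  eq          4.689  0.002429     8.707     1.419
  solve Keq expr → x = 9.0515e-04; check Q = 77.72
Then remove 1.664 M of D.
Step 3:
                  D         G         X         E
  init        3.025  0.002429     8.707     1.419
  Δ       2.9710e-04 5.9421e-04 8.9131e-04 -2.9710e-04
  eq          3.025  0.003023     8.708     1.419
  solve Keq expr → x = -2.9710e-04; check Q = 77.72

x = -2.9710e-04 M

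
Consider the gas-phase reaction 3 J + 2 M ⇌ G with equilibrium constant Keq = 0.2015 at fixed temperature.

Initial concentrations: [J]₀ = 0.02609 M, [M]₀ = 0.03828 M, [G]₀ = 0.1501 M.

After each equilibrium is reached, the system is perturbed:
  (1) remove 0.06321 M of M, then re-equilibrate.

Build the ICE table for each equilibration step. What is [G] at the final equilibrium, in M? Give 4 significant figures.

Q₀ = 5.7679e+06 vs Keq = 0.2015 ⇒ Q>K, reverse
Step 1:
                  J         M         G
  Initial   0.02609   0.03828    0.1501
  Change     0.4433    0.2956   -0.1478
  Equil      0.4694    0.3338  0.002323
  solve Keq expr → x = -0.1478; check Q = 0.2015
Then remove 0.06321 M of M.
Step 2:
                  J         M         G
  Initial    0.4694    0.2706  0.002323
  Change    0.00227  0.001513 -7.5675e-04
  Equil      0.4717    0.2721  0.001566
  solve Keq expr → x = -7.5675e-04; check Q = 0.2015

[G]_eq = 0.001566 M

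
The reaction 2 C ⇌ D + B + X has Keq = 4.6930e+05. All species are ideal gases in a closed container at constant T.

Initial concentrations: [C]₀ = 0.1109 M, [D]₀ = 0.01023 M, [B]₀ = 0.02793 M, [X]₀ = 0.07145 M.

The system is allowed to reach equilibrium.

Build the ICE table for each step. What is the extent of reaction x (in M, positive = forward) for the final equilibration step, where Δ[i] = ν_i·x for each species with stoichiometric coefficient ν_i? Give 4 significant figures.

Q₀ = 0.00166 vs Keq = 4.6930e+05 ⇒ Q<K, forward
Step 1:
                   C          D          B          X
  init        0.1109    0.01023    0.02793    0.07145
  Δ          -0.1109    0.05543    0.05543    0.05543
  eq      3.8469e-05    0.06566    0.08336     0.1269
  solve Keq expr → x = 0.05543; check Q = 4.6930e+05

x = 0.05543 M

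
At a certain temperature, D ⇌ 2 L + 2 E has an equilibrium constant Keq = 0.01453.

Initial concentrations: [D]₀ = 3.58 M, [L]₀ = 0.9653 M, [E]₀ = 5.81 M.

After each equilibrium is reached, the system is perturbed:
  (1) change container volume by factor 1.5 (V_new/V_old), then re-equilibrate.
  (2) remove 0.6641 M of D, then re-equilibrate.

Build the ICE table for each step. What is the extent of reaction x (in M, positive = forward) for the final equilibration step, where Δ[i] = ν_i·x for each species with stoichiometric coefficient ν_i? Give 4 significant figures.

Q₀ = 8.786 vs Keq = 0.01453 ⇒ Q>K, reverse
Step 1:
                    D           L           E
  init           3.58      0.9653        5.81
  Δ            0.4579     -0.9158     -0.9158
  eq            4.038     0.04949       4.894
  solve Keq expr → x = -0.4579; check Q = 0.01453
Then change container volume by factor 1.5 (V_new/V_old).
Step 2:
                    D           L           E
  init          2.692     0.03299       3.263
  Δ          -0.01349     0.02697     0.02697
  eq            2.678     0.05997        3.29
  solve Keq expr → x = 0.01349; check Q = 0.01453
Then remove 0.6641 M of D.
Step 3:
                    D           L           E
  init          2.014     0.05997        3.29
  Δ          0.003895   -0.007789   -0.007789
  eq            2.018     0.05218       3.282
  solve Keq expr → x = -0.003895; check Q = 0.01453

x = -0.003895 M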